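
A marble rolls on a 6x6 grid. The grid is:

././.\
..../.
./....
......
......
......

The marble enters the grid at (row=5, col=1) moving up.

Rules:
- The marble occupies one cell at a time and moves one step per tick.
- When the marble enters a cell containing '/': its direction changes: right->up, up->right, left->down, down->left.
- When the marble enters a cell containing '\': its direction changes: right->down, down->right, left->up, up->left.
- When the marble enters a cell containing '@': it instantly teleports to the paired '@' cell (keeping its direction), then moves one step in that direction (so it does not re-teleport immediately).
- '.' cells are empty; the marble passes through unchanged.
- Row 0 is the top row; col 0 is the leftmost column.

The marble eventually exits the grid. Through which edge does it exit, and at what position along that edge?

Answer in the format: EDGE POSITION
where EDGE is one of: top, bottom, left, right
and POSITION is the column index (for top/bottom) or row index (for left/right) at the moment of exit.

Answer: right 2

Derivation:
Step 1: enter (5,1), '.' pass, move up to (4,1)
Step 2: enter (4,1), '.' pass, move up to (3,1)
Step 3: enter (3,1), '.' pass, move up to (2,1)
Step 4: enter (2,1), '/' deflects up->right, move right to (2,2)
Step 5: enter (2,2), '.' pass, move right to (2,3)
Step 6: enter (2,3), '.' pass, move right to (2,4)
Step 7: enter (2,4), '.' pass, move right to (2,5)
Step 8: enter (2,5), '.' pass, move right to (2,6)
Step 9: at (2,6) — EXIT via right edge, pos 2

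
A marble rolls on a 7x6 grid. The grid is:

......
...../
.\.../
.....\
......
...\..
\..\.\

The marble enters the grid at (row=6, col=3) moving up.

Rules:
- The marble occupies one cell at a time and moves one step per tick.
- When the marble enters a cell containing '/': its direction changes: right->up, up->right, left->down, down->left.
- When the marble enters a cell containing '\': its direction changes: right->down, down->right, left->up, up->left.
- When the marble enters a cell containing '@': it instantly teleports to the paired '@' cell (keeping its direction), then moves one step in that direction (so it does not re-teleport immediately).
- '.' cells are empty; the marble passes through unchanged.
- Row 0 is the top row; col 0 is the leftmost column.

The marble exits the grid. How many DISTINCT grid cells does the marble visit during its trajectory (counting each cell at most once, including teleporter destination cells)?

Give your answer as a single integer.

Answer: 10

Derivation:
Step 1: enter (6,3), '\' deflects up->left, move left to (6,2)
Step 2: enter (6,2), '.' pass, move left to (6,1)
Step 3: enter (6,1), '.' pass, move left to (6,0)
Step 4: enter (6,0), '\' deflects left->up, move up to (5,0)
Step 5: enter (5,0), '.' pass, move up to (4,0)
Step 6: enter (4,0), '.' pass, move up to (3,0)
Step 7: enter (3,0), '.' pass, move up to (2,0)
Step 8: enter (2,0), '.' pass, move up to (1,0)
Step 9: enter (1,0), '.' pass, move up to (0,0)
Step 10: enter (0,0), '.' pass, move up to (-1,0)
Step 11: at (-1,0) — EXIT via top edge, pos 0
Distinct cells visited: 10 (path length 10)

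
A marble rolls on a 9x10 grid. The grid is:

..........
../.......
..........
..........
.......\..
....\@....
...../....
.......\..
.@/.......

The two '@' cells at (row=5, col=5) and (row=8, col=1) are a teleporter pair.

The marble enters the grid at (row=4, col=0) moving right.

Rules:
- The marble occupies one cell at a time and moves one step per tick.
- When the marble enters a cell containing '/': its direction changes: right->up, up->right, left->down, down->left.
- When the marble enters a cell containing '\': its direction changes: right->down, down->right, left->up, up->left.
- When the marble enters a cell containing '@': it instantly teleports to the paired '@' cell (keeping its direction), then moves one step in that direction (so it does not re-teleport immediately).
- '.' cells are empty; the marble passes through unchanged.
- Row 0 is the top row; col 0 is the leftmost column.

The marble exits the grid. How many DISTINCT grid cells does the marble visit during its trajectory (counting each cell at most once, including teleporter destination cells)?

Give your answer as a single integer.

Answer: 13

Derivation:
Step 1: enter (4,0), '.' pass, move right to (4,1)
Step 2: enter (4,1), '.' pass, move right to (4,2)
Step 3: enter (4,2), '.' pass, move right to (4,3)
Step 4: enter (4,3), '.' pass, move right to (4,4)
Step 5: enter (4,4), '.' pass, move right to (4,5)
Step 6: enter (4,5), '.' pass, move right to (4,6)
Step 7: enter (4,6), '.' pass, move right to (4,7)
Step 8: enter (4,7), '\' deflects right->down, move down to (5,7)
Step 9: enter (5,7), '.' pass, move down to (6,7)
Step 10: enter (6,7), '.' pass, move down to (7,7)
Step 11: enter (7,7), '\' deflects down->right, move right to (7,8)
Step 12: enter (7,8), '.' pass, move right to (7,9)
Step 13: enter (7,9), '.' pass, move right to (7,10)
Step 14: at (7,10) — EXIT via right edge, pos 7
Distinct cells visited: 13 (path length 13)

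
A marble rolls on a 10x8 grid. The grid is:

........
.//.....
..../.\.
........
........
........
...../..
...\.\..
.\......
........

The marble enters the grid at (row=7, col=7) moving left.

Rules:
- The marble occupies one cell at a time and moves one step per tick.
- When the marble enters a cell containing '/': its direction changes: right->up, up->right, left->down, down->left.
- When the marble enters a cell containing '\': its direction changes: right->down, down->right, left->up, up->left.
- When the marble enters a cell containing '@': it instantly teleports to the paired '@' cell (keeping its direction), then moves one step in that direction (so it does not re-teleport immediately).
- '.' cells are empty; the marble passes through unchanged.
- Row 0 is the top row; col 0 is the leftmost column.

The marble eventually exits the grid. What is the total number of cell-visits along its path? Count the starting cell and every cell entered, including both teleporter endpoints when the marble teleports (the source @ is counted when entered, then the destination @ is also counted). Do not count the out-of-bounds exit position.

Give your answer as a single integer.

Answer: 6

Derivation:
Step 1: enter (7,7), '.' pass, move left to (7,6)
Step 2: enter (7,6), '.' pass, move left to (7,5)
Step 3: enter (7,5), '\' deflects left->up, move up to (6,5)
Step 4: enter (6,5), '/' deflects up->right, move right to (6,6)
Step 5: enter (6,6), '.' pass, move right to (6,7)
Step 6: enter (6,7), '.' pass, move right to (6,8)
Step 7: at (6,8) — EXIT via right edge, pos 6
Path length (cell visits): 6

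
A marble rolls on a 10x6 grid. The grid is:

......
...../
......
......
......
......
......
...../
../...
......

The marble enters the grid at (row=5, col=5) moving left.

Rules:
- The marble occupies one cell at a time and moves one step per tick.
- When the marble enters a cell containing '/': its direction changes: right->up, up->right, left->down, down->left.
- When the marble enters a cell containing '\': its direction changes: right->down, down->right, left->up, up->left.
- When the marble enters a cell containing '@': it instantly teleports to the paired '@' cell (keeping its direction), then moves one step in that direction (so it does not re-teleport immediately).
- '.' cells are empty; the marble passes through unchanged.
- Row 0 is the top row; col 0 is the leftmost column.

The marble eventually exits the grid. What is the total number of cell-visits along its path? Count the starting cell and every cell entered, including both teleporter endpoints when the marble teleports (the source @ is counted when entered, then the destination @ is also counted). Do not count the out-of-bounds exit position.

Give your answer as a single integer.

Answer: 6

Derivation:
Step 1: enter (5,5), '.' pass, move left to (5,4)
Step 2: enter (5,4), '.' pass, move left to (5,3)
Step 3: enter (5,3), '.' pass, move left to (5,2)
Step 4: enter (5,2), '.' pass, move left to (5,1)
Step 5: enter (5,1), '.' pass, move left to (5,0)
Step 6: enter (5,0), '.' pass, move left to (5,-1)
Step 7: at (5,-1) — EXIT via left edge, pos 5
Path length (cell visits): 6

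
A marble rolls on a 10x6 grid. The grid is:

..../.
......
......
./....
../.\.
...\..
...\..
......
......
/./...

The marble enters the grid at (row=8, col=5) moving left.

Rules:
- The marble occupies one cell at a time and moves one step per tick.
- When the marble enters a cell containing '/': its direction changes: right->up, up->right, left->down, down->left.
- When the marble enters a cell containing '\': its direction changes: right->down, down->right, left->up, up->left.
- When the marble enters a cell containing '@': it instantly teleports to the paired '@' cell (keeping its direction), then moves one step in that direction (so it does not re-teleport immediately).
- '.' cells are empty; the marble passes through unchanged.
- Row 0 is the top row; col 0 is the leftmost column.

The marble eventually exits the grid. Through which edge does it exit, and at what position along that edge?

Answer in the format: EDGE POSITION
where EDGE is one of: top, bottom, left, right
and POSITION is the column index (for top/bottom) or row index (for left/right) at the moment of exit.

Step 1: enter (8,5), '.' pass, move left to (8,4)
Step 2: enter (8,4), '.' pass, move left to (8,3)
Step 3: enter (8,3), '.' pass, move left to (8,2)
Step 4: enter (8,2), '.' pass, move left to (8,1)
Step 5: enter (8,1), '.' pass, move left to (8,0)
Step 6: enter (8,0), '.' pass, move left to (8,-1)
Step 7: at (8,-1) — EXIT via left edge, pos 8

Answer: left 8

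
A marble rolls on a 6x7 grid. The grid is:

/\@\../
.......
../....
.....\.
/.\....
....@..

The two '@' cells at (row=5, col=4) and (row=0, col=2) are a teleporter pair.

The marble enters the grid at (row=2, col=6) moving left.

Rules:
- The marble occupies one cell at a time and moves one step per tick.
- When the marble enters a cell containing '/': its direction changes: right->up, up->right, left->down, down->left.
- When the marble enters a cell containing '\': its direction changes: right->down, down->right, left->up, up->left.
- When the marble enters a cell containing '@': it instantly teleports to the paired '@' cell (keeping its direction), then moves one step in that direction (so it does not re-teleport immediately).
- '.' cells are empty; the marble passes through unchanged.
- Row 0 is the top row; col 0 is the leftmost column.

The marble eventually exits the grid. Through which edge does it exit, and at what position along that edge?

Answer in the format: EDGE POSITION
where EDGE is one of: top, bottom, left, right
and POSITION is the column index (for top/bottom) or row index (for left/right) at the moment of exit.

Answer: right 4

Derivation:
Step 1: enter (2,6), '.' pass, move left to (2,5)
Step 2: enter (2,5), '.' pass, move left to (2,4)
Step 3: enter (2,4), '.' pass, move left to (2,3)
Step 4: enter (2,3), '.' pass, move left to (2,2)
Step 5: enter (2,2), '/' deflects left->down, move down to (3,2)
Step 6: enter (3,2), '.' pass, move down to (4,2)
Step 7: enter (4,2), '\' deflects down->right, move right to (4,3)
Step 8: enter (4,3), '.' pass, move right to (4,4)
Step 9: enter (4,4), '.' pass, move right to (4,5)
Step 10: enter (4,5), '.' pass, move right to (4,6)
Step 11: enter (4,6), '.' pass, move right to (4,7)
Step 12: at (4,7) — EXIT via right edge, pos 4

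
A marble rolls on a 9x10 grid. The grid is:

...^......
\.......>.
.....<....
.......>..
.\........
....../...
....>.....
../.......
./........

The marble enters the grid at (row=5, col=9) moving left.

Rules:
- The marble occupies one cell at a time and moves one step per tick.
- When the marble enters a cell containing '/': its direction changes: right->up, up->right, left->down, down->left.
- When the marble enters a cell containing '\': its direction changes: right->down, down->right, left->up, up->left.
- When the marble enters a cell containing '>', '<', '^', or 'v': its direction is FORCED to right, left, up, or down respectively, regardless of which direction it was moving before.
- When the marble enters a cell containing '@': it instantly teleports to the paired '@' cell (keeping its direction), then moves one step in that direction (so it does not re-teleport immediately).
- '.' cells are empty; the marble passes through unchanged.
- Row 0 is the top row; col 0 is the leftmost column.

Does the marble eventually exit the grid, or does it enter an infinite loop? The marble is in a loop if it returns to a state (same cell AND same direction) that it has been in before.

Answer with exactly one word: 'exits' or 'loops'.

Answer: exits

Derivation:
Step 1: enter (5,9), '.' pass, move left to (5,8)
Step 2: enter (5,8), '.' pass, move left to (5,7)
Step 3: enter (5,7), '.' pass, move left to (5,6)
Step 4: enter (5,6), '/' deflects left->down, move down to (6,6)
Step 5: enter (6,6), '.' pass, move down to (7,6)
Step 6: enter (7,6), '.' pass, move down to (8,6)
Step 7: enter (8,6), '.' pass, move down to (9,6)
Step 8: at (9,6) — EXIT via bottom edge, pos 6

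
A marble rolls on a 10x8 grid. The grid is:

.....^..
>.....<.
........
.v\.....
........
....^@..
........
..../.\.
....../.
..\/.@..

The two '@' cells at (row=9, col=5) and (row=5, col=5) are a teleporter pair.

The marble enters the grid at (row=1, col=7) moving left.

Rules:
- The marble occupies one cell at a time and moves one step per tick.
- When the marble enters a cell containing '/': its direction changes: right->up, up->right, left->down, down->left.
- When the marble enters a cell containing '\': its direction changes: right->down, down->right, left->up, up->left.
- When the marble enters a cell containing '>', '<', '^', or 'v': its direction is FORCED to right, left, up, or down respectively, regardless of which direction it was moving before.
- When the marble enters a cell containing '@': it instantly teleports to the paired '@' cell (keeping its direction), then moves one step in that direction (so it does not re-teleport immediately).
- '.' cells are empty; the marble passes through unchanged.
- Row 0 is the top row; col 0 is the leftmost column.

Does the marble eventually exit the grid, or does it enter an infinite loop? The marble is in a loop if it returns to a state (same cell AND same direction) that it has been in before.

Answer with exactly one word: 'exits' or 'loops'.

Step 1: enter (1,7), '.' pass, move left to (1,6)
Step 2: enter (1,6), '<' forces left->left, move left to (1,5)
Step 3: enter (1,5), '.' pass, move left to (1,4)
Step 4: enter (1,4), '.' pass, move left to (1,3)
Step 5: enter (1,3), '.' pass, move left to (1,2)
Step 6: enter (1,2), '.' pass, move left to (1,1)
Step 7: enter (1,1), '.' pass, move left to (1,0)
Step 8: enter (1,0), '>' forces left->right, move right to (1,1)
Step 9: enter (1,1), '.' pass, move right to (1,2)
Step 10: enter (1,2), '.' pass, move right to (1,3)
Step 11: enter (1,3), '.' pass, move right to (1,4)
Step 12: enter (1,4), '.' pass, move right to (1,5)
Step 13: enter (1,5), '.' pass, move right to (1,6)
Step 14: enter (1,6), '<' forces right->left, move left to (1,5)
Step 15: at (1,5) dir=left — LOOP DETECTED (seen before)

Answer: loops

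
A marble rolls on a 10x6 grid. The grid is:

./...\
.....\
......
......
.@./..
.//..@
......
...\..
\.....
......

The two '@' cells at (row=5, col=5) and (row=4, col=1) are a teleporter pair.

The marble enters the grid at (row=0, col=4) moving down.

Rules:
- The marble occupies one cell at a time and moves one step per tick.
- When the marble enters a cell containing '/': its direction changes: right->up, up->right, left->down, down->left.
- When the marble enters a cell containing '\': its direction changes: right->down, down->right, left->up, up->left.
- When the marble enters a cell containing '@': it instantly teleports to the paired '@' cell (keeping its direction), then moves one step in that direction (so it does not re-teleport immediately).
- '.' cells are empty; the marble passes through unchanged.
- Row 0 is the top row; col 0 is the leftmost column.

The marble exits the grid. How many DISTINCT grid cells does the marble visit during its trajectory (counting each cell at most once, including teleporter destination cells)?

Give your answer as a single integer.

Answer: 10

Derivation:
Step 1: enter (0,4), '.' pass, move down to (1,4)
Step 2: enter (1,4), '.' pass, move down to (2,4)
Step 3: enter (2,4), '.' pass, move down to (3,4)
Step 4: enter (3,4), '.' pass, move down to (4,4)
Step 5: enter (4,4), '.' pass, move down to (5,4)
Step 6: enter (5,4), '.' pass, move down to (6,4)
Step 7: enter (6,4), '.' pass, move down to (7,4)
Step 8: enter (7,4), '.' pass, move down to (8,4)
Step 9: enter (8,4), '.' pass, move down to (9,4)
Step 10: enter (9,4), '.' pass, move down to (10,4)
Step 11: at (10,4) — EXIT via bottom edge, pos 4
Distinct cells visited: 10 (path length 10)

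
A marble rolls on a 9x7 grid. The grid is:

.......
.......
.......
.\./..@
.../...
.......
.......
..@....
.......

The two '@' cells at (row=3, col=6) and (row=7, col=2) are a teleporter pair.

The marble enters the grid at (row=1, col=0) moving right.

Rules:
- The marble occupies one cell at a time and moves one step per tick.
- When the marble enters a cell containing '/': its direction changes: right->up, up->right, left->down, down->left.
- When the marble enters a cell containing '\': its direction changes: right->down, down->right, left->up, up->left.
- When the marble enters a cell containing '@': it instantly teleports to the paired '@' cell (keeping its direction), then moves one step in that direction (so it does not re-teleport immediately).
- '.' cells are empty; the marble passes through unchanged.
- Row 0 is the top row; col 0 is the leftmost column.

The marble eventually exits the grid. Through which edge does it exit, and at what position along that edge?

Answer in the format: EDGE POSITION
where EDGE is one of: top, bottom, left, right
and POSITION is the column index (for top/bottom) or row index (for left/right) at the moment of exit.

Answer: right 1

Derivation:
Step 1: enter (1,0), '.' pass, move right to (1,1)
Step 2: enter (1,1), '.' pass, move right to (1,2)
Step 3: enter (1,2), '.' pass, move right to (1,3)
Step 4: enter (1,3), '.' pass, move right to (1,4)
Step 5: enter (1,4), '.' pass, move right to (1,5)
Step 6: enter (1,5), '.' pass, move right to (1,6)
Step 7: enter (1,6), '.' pass, move right to (1,7)
Step 8: at (1,7) — EXIT via right edge, pos 1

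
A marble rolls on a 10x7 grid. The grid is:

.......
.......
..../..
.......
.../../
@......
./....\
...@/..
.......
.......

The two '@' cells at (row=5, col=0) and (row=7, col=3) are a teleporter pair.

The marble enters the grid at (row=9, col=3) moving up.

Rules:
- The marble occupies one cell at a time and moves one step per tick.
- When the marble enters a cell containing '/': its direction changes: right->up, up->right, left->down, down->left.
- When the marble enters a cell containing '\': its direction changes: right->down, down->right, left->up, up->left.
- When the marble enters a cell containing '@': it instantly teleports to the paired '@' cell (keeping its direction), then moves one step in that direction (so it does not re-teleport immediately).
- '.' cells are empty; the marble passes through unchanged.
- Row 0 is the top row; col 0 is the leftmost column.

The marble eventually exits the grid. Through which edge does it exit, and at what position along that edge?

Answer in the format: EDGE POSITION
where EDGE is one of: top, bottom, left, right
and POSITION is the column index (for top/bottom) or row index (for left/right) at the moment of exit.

Answer: top 0

Derivation:
Step 1: enter (9,3), '.' pass, move up to (8,3)
Step 2: enter (8,3), '.' pass, move up to (7,3)
Step 3: enter (7,3), '@' teleport (7,3)->(5,0), also enter (5,0), move up to (4,0)
Step 4: enter (4,0), '.' pass, move up to (3,0)
Step 5: enter (3,0), '.' pass, move up to (2,0)
Step 6: enter (2,0), '.' pass, move up to (1,0)
Step 7: enter (1,0), '.' pass, move up to (0,0)
Step 8: enter (0,0), '.' pass, move up to (-1,0)
Step 9: at (-1,0) — EXIT via top edge, pos 0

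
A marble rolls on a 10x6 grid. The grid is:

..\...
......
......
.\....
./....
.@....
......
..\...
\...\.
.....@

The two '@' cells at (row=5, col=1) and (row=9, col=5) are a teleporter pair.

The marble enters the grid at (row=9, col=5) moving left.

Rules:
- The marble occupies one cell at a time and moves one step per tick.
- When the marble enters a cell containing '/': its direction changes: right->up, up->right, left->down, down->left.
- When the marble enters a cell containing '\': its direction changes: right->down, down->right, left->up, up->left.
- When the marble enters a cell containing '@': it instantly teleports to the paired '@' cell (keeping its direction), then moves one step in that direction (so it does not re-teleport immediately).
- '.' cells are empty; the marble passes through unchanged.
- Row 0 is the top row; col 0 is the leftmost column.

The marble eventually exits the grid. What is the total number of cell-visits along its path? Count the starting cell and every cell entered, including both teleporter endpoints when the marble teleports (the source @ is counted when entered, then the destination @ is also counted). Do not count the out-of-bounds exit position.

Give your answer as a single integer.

Answer: 3

Derivation:
Step 1: enter (9,5), '@' teleport (9,5)->(5,1), also enter (5,1), move left to (5,0)
Step 2: enter (5,0), '.' pass, move left to (5,-1)
Step 3: at (5,-1) — EXIT via left edge, pos 5
Path length (cell visits): 3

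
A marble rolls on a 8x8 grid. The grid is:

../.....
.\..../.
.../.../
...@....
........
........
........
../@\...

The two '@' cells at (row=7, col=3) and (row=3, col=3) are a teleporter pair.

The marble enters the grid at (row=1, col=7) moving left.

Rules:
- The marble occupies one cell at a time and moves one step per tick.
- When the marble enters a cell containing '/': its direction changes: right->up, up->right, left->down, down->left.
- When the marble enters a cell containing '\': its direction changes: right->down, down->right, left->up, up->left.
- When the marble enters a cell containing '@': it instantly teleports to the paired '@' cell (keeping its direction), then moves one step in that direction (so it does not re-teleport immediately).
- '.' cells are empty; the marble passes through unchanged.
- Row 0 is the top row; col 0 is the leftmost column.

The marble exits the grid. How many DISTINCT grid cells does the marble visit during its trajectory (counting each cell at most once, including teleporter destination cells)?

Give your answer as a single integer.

Step 1: enter (1,7), '.' pass, move left to (1,6)
Step 2: enter (1,6), '/' deflects left->down, move down to (2,6)
Step 3: enter (2,6), '.' pass, move down to (3,6)
Step 4: enter (3,6), '.' pass, move down to (4,6)
Step 5: enter (4,6), '.' pass, move down to (5,6)
Step 6: enter (5,6), '.' pass, move down to (6,6)
Step 7: enter (6,6), '.' pass, move down to (7,6)
Step 8: enter (7,6), '.' pass, move down to (8,6)
Step 9: at (8,6) — EXIT via bottom edge, pos 6
Distinct cells visited: 8 (path length 8)

Answer: 8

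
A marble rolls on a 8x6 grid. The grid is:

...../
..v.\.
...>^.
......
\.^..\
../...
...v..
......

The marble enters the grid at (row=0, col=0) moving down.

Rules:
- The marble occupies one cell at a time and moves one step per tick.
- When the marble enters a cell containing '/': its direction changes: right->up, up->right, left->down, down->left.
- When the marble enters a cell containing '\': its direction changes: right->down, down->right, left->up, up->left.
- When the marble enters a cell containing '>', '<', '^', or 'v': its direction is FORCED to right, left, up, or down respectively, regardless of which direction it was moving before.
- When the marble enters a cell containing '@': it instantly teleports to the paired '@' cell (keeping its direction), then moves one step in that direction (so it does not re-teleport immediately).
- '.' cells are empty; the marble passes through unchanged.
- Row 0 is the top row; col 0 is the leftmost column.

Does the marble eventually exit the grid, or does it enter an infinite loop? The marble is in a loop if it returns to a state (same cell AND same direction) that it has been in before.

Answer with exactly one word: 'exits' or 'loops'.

Step 1: enter (0,0), '.' pass, move down to (1,0)
Step 2: enter (1,0), '.' pass, move down to (2,0)
Step 3: enter (2,0), '.' pass, move down to (3,0)
Step 4: enter (3,0), '.' pass, move down to (4,0)
Step 5: enter (4,0), '\' deflects down->right, move right to (4,1)
Step 6: enter (4,1), '.' pass, move right to (4,2)
Step 7: enter (4,2), '^' forces right->up, move up to (3,2)
Step 8: enter (3,2), '.' pass, move up to (2,2)
Step 9: enter (2,2), '.' pass, move up to (1,2)
Step 10: enter (1,2), 'v' forces up->down, move down to (2,2)
Step 11: enter (2,2), '.' pass, move down to (3,2)
Step 12: enter (3,2), '.' pass, move down to (4,2)
Step 13: enter (4,2), '^' forces down->up, move up to (3,2)
Step 14: at (3,2) dir=up — LOOP DETECTED (seen before)

Answer: loops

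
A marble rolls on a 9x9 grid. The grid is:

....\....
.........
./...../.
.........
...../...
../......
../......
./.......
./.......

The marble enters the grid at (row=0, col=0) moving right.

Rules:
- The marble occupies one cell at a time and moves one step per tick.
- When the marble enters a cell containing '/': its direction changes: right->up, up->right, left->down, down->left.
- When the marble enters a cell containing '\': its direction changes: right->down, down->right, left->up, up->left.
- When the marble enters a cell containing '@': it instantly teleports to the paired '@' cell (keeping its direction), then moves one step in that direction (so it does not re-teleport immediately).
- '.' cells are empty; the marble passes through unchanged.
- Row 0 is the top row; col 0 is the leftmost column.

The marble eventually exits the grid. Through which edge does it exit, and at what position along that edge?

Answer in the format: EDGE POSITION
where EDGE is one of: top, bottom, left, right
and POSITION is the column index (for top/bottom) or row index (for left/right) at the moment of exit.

Step 1: enter (0,0), '.' pass, move right to (0,1)
Step 2: enter (0,1), '.' pass, move right to (0,2)
Step 3: enter (0,2), '.' pass, move right to (0,3)
Step 4: enter (0,3), '.' pass, move right to (0,4)
Step 5: enter (0,4), '\' deflects right->down, move down to (1,4)
Step 6: enter (1,4), '.' pass, move down to (2,4)
Step 7: enter (2,4), '.' pass, move down to (3,4)
Step 8: enter (3,4), '.' pass, move down to (4,4)
Step 9: enter (4,4), '.' pass, move down to (5,4)
Step 10: enter (5,4), '.' pass, move down to (6,4)
Step 11: enter (6,4), '.' pass, move down to (7,4)
Step 12: enter (7,4), '.' pass, move down to (8,4)
Step 13: enter (8,4), '.' pass, move down to (9,4)
Step 14: at (9,4) — EXIT via bottom edge, pos 4

Answer: bottom 4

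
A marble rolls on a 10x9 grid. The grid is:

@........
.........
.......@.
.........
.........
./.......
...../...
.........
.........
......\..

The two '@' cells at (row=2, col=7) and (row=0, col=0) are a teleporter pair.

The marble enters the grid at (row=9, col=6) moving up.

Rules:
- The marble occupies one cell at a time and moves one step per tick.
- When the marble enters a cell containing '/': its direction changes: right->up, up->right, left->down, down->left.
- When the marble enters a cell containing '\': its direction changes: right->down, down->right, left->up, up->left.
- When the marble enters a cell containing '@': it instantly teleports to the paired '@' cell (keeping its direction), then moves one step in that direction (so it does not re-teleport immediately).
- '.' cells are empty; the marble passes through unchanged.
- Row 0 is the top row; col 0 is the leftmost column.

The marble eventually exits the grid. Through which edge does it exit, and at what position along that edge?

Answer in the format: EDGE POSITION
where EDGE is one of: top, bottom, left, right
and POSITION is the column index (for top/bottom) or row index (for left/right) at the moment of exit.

Answer: left 9

Derivation:
Step 1: enter (9,6), '\' deflects up->left, move left to (9,5)
Step 2: enter (9,5), '.' pass, move left to (9,4)
Step 3: enter (9,4), '.' pass, move left to (9,3)
Step 4: enter (9,3), '.' pass, move left to (9,2)
Step 5: enter (9,2), '.' pass, move left to (9,1)
Step 6: enter (9,1), '.' pass, move left to (9,0)
Step 7: enter (9,0), '.' pass, move left to (9,-1)
Step 8: at (9,-1) — EXIT via left edge, pos 9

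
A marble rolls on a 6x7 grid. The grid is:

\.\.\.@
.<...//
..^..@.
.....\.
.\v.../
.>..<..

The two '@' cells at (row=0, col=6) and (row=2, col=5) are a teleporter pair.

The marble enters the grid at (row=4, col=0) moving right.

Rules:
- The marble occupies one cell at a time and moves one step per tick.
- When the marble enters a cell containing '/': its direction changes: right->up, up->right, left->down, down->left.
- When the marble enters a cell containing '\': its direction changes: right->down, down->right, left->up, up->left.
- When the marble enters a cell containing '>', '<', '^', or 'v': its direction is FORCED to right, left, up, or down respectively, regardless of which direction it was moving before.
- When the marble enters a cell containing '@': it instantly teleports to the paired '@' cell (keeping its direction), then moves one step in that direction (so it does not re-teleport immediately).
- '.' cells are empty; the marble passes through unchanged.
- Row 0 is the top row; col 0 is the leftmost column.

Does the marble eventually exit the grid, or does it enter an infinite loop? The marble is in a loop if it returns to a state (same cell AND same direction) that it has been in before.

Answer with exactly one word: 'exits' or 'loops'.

Step 1: enter (4,0), '.' pass, move right to (4,1)
Step 2: enter (4,1), '\' deflects right->down, move down to (5,1)
Step 3: enter (5,1), '>' forces down->right, move right to (5,2)
Step 4: enter (5,2), '.' pass, move right to (5,3)
Step 5: enter (5,3), '.' pass, move right to (5,4)
Step 6: enter (5,4), '<' forces right->left, move left to (5,3)
Step 7: enter (5,3), '.' pass, move left to (5,2)
Step 8: enter (5,2), '.' pass, move left to (5,1)
Step 9: enter (5,1), '>' forces left->right, move right to (5,2)
Step 10: at (5,2) dir=right — LOOP DETECTED (seen before)

Answer: loops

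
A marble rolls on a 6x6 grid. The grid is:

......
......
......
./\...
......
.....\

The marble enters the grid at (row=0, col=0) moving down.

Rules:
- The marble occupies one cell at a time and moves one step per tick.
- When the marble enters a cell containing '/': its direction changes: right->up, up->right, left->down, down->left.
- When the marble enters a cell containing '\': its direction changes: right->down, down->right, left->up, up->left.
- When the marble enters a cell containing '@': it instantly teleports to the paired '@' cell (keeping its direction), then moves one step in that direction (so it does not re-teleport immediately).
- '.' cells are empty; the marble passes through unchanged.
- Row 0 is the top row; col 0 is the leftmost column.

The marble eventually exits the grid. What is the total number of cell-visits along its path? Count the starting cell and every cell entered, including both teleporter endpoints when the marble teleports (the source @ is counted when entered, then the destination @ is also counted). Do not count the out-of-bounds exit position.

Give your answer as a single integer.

Answer: 6

Derivation:
Step 1: enter (0,0), '.' pass, move down to (1,0)
Step 2: enter (1,0), '.' pass, move down to (2,0)
Step 3: enter (2,0), '.' pass, move down to (3,0)
Step 4: enter (3,0), '.' pass, move down to (4,0)
Step 5: enter (4,0), '.' pass, move down to (5,0)
Step 6: enter (5,0), '.' pass, move down to (6,0)
Step 7: at (6,0) — EXIT via bottom edge, pos 0
Path length (cell visits): 6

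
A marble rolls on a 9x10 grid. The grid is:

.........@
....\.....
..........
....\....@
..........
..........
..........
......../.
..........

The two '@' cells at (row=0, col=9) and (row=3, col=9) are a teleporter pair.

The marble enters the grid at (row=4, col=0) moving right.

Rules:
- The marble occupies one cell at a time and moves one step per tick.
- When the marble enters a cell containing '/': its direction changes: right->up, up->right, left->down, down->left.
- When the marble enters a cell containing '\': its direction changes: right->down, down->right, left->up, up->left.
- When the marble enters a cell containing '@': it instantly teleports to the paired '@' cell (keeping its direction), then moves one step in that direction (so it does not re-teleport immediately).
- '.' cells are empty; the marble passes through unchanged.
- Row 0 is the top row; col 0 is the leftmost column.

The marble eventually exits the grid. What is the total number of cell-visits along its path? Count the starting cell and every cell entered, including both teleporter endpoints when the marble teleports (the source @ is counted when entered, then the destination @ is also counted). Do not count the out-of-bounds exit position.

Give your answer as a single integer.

Answer: 10

Derivation:
Step 1: enter (4,0), '.' pass, move right to (4,1)
Step 2: enter (4,1), '.' pass, move right to (4,2)
Step 3: enter (4,2), '.' pass, move right to (4,3)
Step 4: enter (4,3), '.' pass, move right to (4,4)
Step 5: enter (4,4), '.' pass, move right to (4,5)
Step 6: enter (4,5), '.' pass, move right to (4,6)
Step 7: enter (4,6), '.' pass, move right to (4,7)
Step 8: enter (4,7), '.' pass, move right to (4,8)
Step 9: enter (4,8), '.' pass, move right to (4,9)
Step 10: enter (4,9), '.' pass, move right to (4,10)
Step 11: at (4,10) — EXIT via right edge, pos 4
Path length (cell visits): 10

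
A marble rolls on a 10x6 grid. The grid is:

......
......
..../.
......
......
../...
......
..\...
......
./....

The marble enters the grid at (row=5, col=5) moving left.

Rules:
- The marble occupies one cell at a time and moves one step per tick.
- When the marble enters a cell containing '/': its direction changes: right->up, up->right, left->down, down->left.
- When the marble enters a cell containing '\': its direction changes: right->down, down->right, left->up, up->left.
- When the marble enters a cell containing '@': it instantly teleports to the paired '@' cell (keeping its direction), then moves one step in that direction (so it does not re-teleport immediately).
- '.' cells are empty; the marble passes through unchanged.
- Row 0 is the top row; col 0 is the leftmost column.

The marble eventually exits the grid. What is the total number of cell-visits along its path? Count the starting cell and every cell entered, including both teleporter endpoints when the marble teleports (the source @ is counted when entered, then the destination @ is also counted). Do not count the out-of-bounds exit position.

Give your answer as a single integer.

Step 1: enter (5,5), '.' pass, move left to (5,4)
Step 2: enter (5,4), '.' pass, move left to (5,3)
Step 3: enter (5,3), '.' pass, move left to (5,2)
Step 4: enter (5,2), '/' deflects left->down, move down to (6,2)
Step 5: enter (6,2), '.' pass, move down to (7,2)
Step 6: enter (7,2), '\' deflects down->right, move right to (7,3)
Step 7: enter (7,3), '.' pass, move right to (7,4)
Step 8: enter (7,4), '.' pass, move right to (7,5)
Step 9: enter (7,5), '.' pass, move right to (7,6)
Step 10: at (7,6) — EXIT via right edge, pos 7
Path length (cell visits): 9

Answer: 9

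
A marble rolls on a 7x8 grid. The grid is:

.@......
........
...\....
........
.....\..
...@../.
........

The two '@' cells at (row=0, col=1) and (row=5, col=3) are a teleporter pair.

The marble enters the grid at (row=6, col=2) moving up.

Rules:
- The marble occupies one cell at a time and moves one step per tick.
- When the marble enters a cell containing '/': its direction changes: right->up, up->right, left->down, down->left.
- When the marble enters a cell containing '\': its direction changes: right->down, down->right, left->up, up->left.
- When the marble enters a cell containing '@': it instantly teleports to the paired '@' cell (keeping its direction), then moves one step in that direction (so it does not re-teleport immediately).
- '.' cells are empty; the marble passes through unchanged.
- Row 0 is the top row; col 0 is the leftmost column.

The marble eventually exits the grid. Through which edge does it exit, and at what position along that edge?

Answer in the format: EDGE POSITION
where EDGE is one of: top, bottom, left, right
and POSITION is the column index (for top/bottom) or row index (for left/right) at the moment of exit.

Answer: top 2

Derivation:
Step 1: enter (6,2), '.' pass, move up to (5,2)
Step 2: enter (5,2), '.' pass, move up to (4,2)
Step 3: enter (4,2), '.' pass, move up to (3,2)
Step 4: enter (3,2), '.' pass, move up to (2,2)
Step 5: enter (2,2), '.' pass, move up to (1,2)
Step 6: enter (1,2), '.' pass, move up to (0,2)
Step 7: enter (0,2), '.' pass, move up to (-1,2)
Step 8: at (-1,2) — EXIT via top edge, pos 2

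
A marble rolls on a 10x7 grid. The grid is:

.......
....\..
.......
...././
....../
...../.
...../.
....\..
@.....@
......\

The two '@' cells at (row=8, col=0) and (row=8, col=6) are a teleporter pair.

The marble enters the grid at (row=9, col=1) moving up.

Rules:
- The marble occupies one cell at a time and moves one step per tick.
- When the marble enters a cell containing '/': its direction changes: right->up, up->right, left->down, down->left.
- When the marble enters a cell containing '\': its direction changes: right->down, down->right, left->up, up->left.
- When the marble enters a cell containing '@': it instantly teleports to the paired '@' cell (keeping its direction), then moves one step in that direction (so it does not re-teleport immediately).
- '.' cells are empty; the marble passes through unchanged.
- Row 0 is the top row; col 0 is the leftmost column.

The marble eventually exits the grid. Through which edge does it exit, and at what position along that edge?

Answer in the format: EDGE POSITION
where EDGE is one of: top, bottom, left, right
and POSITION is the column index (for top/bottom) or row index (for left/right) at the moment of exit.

Step 1: enter (9,1), '.' pass, move up to (8,1)
Step 2: enter (8,1), '.' pass, move up to (7,1)
Step 3: enter (7,1), '.' pass, move up to (6,1)
Step 4: enter (6,1), '.' pass, move up to (5,1)
Step 5: enter (5,1), '.' pass, move up to (4,1)
Step 6: enter (4,1), '.' pass, move up to (3,1)
Step 7: enter (3,1), '.' pass, move up to (2,1)
Step 8: enter (2,1), '.' pass, move up to (1,1)
Step 9: enter (1,1), '.' pass, move up to (0,1)
Step 10: enter (0,1), '.' pass, move up to (-1,1)
Step 11: at (-1,1) — EXIT via top edge, pos 1

Answer: top 1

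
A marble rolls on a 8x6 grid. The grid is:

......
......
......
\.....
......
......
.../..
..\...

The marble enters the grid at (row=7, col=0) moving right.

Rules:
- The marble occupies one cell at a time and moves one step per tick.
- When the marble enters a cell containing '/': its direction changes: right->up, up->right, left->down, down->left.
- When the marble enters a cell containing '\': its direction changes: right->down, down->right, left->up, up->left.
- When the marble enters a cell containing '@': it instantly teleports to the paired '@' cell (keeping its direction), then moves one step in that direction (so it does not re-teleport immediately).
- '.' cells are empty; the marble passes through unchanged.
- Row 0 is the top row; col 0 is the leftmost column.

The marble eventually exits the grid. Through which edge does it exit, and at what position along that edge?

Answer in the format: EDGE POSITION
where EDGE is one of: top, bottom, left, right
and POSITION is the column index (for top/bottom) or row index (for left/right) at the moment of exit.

Step 1: enter (7,0), '.' pass, move right to (7,1)
Step 2: enter (7,1), '.' pass, move right to (7,2)
Step 3: enter (7,2), '\' deflects right->down, move down to (8,2)
Step 4: at (8,2) — EXIT via bottom edge, pos 2

Answer: bottom 2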